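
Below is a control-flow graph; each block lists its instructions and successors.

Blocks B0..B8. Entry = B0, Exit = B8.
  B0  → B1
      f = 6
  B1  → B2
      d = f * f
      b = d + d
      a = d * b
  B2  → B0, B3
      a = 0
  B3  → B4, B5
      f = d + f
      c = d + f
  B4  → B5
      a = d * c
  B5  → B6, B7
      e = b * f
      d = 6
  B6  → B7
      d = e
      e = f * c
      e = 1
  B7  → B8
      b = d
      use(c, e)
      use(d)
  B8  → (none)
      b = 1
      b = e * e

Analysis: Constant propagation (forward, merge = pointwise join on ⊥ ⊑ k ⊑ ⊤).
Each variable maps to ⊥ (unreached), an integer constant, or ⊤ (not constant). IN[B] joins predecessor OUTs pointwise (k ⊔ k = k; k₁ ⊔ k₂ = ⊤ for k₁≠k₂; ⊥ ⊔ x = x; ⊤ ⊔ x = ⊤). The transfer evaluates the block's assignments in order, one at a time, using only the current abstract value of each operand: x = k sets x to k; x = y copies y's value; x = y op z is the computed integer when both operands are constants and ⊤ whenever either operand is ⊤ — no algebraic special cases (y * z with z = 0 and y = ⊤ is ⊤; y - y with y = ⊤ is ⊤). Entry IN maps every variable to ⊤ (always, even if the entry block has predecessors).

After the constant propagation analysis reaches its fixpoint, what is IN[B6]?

Per-block solution:
  B0:  IN=(all ⊤)  OUT={f:6; rest ⊤}
  B1:  IN={f:6; rest ⊤}  OUT={a:2592, b:72, d:36, f:6; rest ⊤}
  B2:  IN={a:2592, b:72, d:36, f:6; rest ⊤}  OUT={a:0, b:72, d:36, f:6; rest ⊤}
  B3:  IN={a:0, b:72, d:36, f:6; rest ⊤}  OUT={a:0, b:72, c:78, d:36, f:42; rest ⊤}
  B4:  IN={a:0, b:72, c:78, d:36, f:42; rest ⊤}  OUT={a:2808, b:72, c:78, d:36, f:42; rest ⊤}
  B5:  IN={b:72, c:78, d:36, f:42; rest ⊤}  OUT={b:72, c:78, d:6, e:3024, f:42; rest ⊤}
  B6:  IN={b:72, c:78, d:6, e:3024, f:42; rest ⊤}  OUT={b:72, c:78, d:3024, e:1, f:42; rest ⊤}
  B7:  IN={b:72, c:78, f:42; rest ⊤}  OUT={c:78, f:42; rest ⊤}
  B8:  IN={c:78, f:42; rest ⊤}  OUT={c:78, f:42; rest ⊤}

Merge at B6: IN[B6] = OUT[B5] = {a: ⊤, b: 72, c: 78, d: 6, e: 3024, f: 42}

Answer: {a: ⊤, b: 72, c: 78, d: 6, e: 3024, f: 42}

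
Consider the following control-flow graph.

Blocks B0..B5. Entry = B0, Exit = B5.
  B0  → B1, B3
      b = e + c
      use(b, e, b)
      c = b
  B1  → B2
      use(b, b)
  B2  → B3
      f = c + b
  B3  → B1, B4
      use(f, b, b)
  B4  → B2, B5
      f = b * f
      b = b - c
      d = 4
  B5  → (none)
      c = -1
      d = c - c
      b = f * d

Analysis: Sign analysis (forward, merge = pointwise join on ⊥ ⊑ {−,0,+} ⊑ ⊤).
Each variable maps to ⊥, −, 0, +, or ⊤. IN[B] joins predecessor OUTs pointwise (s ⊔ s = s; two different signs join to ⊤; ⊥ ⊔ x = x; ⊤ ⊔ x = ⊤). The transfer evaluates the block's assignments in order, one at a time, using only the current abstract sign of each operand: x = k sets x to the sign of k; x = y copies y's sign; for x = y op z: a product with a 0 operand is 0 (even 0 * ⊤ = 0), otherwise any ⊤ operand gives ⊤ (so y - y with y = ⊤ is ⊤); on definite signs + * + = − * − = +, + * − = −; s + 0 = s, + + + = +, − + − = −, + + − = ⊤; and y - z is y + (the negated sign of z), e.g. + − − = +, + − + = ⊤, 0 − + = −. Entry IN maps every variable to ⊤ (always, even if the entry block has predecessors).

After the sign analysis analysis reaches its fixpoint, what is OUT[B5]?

Per-block solution:
  B0:  IN=(all ⊤)  OUT=(all ⊤)
  B1:  IN=(all ⊤)  OUT=(all ⊤)
  B2:  IN=(all ⊤)  OUT=(all ⊤)
  B3:  IN=(all ⊤)  OUT=(all ⊤)
  B4:  IN=(all ⊤)  OUT={d:+; rest ⊤}
  B5:  IN={d:+; rest ⊤}  OUT={c:-; rest ⊤}

Merge at B5: IN[B5] = OUT[B4] = {a: ⊤, b: ⊤, c: ⊤, d: +, e: ⊤, f: ⊤}
Applying B5's transfer function to that IN value gives OUT[B5] (row B5 above).

Answer: {a: ⊤, b: ⊤, c: -, d: ⊤, e: ⊤, f: ⊤}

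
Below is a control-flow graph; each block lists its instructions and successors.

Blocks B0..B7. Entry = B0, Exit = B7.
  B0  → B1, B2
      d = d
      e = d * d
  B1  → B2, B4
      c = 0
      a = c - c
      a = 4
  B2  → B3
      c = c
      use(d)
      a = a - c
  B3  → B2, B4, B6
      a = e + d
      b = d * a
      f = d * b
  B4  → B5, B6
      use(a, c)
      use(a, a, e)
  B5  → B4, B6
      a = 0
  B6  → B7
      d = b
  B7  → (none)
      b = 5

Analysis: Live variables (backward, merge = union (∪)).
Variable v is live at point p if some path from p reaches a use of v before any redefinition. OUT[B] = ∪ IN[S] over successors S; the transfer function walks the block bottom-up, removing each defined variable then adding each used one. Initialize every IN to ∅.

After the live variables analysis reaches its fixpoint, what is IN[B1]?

Converged values:
  B0: | IN={a, b, c, d} | OUT={a, b, c, d, e}
  B1: | IN={b, d, e} | OUT={a, b, c, d, e}
  B2: | IN={a, c, d, e} | OUT={c, d, e}
  B3: | IN={c, d, e} | OUT={a, b, c, d, e}
  B4: | IN={a, b, c, e} | OUT={b, c, e}
  B5: | IN={b, c, e} | OUT={a, b, c, e}
  B6: | IN={b} | OUT={}
  B7: | IN={} | OUT={}

Merge at B1: OUT[B1] = IN[B2] ⊔ IN[B4] = {a, b, c, d, e}
Applying B1's transfer function to that OUT value gives IN[B1] (row B1 above).

Answer: {b, d, e}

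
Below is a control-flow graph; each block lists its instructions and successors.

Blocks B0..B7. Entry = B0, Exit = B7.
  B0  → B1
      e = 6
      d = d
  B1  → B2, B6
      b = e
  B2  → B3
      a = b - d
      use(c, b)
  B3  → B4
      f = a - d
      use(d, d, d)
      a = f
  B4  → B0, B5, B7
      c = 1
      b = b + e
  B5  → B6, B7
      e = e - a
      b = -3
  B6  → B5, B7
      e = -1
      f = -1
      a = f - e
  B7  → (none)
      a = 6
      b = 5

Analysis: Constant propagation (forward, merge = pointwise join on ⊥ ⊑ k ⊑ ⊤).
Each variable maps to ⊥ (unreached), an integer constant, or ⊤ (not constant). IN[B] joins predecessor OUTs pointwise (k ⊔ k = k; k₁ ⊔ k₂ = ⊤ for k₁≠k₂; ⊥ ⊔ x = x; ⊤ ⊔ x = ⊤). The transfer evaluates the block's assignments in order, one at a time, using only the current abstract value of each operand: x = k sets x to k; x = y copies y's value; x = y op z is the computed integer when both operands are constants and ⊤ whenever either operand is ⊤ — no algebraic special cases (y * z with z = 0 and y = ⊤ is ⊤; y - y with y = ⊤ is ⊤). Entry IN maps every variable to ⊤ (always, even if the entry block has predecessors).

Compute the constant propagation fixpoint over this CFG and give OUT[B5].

Answer: {a: ⊤, b: -3, c: ⊤, d: ⊤, e: ⊤, f: ⊤}

Derivation:
Fixpoint table:
  B0:   IN=(all ⊤)   OUT={e:6; rest ⊤}
  B1:   IN={e:6; rest ⊤}   OUT={b:6, e:6; rest ⊤}
  B2:   IN={b:6, e:6; rest ⊤}   OUT={b:6, e:6; rest ⊤}
  B3:   IN={b:6, e:6; rest ⊤}   OUT={b:6, e:6; rest ⊤}
  B4:   IN={b:6, e:6; rest ⊤}   OUT={b:12, c:1, e:6; rest ⊤}
  B5:   IN=(all ⊤)   OUT={b:-3; rest ⊤}
  B6:   IN=(all ⊤)   OUT={a:0, e:-1, f:-1; rest ⊤}
  B7:   IN=(all ⊤)   OUT={a:6, b:5; rest ⊤}

Merge at B5: IN[B5] = OUT[B4] ⊔ OUT[B6] = {a: ⊤, b: ⊤, c: ⊤, d: ⊤, e: ⊤, f: ⊤}
Applying B5's transfer function to that IN value gives OUT[B5] (row B5 above).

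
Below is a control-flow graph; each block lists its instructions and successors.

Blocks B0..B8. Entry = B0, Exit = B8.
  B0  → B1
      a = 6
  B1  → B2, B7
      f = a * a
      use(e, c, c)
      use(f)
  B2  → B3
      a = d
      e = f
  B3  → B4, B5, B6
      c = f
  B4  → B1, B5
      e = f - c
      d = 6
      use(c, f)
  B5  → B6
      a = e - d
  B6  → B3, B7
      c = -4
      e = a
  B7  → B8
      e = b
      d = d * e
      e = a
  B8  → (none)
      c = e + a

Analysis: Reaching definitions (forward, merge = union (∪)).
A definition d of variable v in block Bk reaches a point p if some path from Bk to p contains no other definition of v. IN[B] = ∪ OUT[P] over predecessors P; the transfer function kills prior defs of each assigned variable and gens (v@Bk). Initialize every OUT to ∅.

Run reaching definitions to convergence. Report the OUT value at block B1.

Per-block solution:
  B0: | IN={} | OUT={a@B0}
  B1: | IN={a@B0, a@B2, a@B5, c@B3, d@B4, e@B4, f@B1} | OUT={a@B0, a@B2, a@B5, c@B3, d@B4, e@B4, f@B1}
  B2: | IN={a@B0, a@B2, a@B5, c@B3, d@B4, e@B4, f@B1} | OUT={a@B2, c@B3, d@B4, e@B2, f@B1}
  B3: | IN={a@B2, a@B5, c@B3, c@B6, d@B4, e@B2, e@B6, f@B1} | OUT={a@B2, a@B5, c@B3, d@B4, e@B2, e@B6, f@B1}
  B4: | IN={a@B2, a@B5, c@B3, d@B4, e@B2, e@B6, f@B1} | OUT={a@B2, a@B5, c@B3, d@B4, e@B4, f@B1}
  B5: | IN={a@B2, a@B5, c@B3, d@B4, e@B2, e@B4, e@B6, f@B1} | OUT={a@B5, c@B3, d@B4, e@B2, e@B4, e@B6, f@B1}
  B6: | IN={a@B2, a@B5, c@B3, d@B4, e@B2, e@B4, e@B6, f@B1} | OUT={a@B2, a@B5, c@B6, d@B4, e@B6, f@B1}
  B7: | IN={a@B0, a@B2, a@B5, c@B3, c@B6, d@B4, e@B4, e@B6, f@B1} | OUT={a@B0, a@B2, a@B5, c@B3, c@B6, d@B7, e@B7, f@B1}
  B8: | IN={a@B0, a@B2, a@B5, c@B3, c@B6, d@B7, e@B7, f@B1} | OUT={a@B0, a@B2, a@B5, c@B8, d@B7, e@B7, f@B1}

Merge at B1: IN[B1] = OUT[B0] ⊔ OUT[B4] = {a@B0, a@B2, a@B5, c@B3, d@B4, e@B4, f@B1}
Applying B1's transfer function to that IN value gives OUT[B1] (row B1 above).

Answer: {a@B0, a@B2, a@B5, c@B3, d@B4, e@B4, f@B1}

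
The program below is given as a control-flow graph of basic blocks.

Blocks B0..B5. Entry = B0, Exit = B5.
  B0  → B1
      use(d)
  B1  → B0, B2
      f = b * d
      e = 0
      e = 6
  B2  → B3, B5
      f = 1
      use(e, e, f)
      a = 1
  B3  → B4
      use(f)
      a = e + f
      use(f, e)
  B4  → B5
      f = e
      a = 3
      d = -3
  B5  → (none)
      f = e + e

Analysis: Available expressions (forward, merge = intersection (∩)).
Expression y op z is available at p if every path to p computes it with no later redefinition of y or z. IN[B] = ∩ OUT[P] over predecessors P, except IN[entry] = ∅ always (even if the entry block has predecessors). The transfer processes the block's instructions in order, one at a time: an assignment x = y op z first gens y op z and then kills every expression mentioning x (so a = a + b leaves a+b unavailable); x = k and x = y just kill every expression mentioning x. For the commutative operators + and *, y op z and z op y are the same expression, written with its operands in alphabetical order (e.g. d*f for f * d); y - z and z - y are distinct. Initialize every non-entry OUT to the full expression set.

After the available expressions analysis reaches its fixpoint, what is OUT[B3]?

Answer: {b*d, e+f}

Trace:
Fixpoint table:
  B0: | IN={} | OUT={}
  B1: | IN={} | OUT={b*d}
  B2: | IN={b*d} | OUT={b*d}
  B3: | IN={b*d} | OUT={b*d, e+f}
  B4: | IN={b*d, e+f} | OUT={}
  B5: | IN={} | OUT={e+e}

Merge at B3: IN[B3] = OUT[B2] = {b*d}
Applying B3's transfer function to that IN value gives OUT[B3] (row B3 above).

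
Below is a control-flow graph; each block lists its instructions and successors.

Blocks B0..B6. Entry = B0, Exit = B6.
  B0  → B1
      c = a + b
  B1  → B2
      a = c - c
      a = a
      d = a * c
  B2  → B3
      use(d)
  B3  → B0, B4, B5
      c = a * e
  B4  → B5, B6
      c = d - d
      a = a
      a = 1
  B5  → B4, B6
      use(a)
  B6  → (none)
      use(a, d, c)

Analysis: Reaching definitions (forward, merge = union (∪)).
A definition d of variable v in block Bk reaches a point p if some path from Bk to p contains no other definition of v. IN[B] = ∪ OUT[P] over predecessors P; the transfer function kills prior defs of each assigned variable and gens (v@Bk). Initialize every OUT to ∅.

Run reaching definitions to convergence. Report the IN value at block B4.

Converged values:
  B0: | IN={a@B1, c@B3, d@B1} | OUT={a@B1, c@B0, d@B1}
  B1: | IN={a@B1, c@B0, d@B1} | OUT={a@B1, c@B0, d@B1}
  B2: | IN={a@B1, c@B0, d@B1} | OUT={a@B1, c@B0, d@B1}
  B3: | IN={a@B1, c@B0, d@B1} | OUT={a@B1, c@B3, d@B1}
  B4: | IN={a@B1, a@B4, c@B3, c@B4, d@B1} | OUT={a@B4, c@B4, d@B1}
  B5: | IN={a@B1, a@B4, c@B3, c@B4, d@B1} | OUT={a@B1, a@B4, c@B3, c@B4, d@B1}
  B6: | IN={a@B1, a@B4, c@B3, c@B4, d@B1} | OUT={a@B1, a@B4, c@B3, c@B4, d@B1}

Merge at B4: IN[B4] = OUT[B3] ⊔ OUT[B5] = {a@B1, a@B4, c@B3, c@B4, d@B1}

Answer: {a@B1, a@B4, c@B3, c@B4, d@B1}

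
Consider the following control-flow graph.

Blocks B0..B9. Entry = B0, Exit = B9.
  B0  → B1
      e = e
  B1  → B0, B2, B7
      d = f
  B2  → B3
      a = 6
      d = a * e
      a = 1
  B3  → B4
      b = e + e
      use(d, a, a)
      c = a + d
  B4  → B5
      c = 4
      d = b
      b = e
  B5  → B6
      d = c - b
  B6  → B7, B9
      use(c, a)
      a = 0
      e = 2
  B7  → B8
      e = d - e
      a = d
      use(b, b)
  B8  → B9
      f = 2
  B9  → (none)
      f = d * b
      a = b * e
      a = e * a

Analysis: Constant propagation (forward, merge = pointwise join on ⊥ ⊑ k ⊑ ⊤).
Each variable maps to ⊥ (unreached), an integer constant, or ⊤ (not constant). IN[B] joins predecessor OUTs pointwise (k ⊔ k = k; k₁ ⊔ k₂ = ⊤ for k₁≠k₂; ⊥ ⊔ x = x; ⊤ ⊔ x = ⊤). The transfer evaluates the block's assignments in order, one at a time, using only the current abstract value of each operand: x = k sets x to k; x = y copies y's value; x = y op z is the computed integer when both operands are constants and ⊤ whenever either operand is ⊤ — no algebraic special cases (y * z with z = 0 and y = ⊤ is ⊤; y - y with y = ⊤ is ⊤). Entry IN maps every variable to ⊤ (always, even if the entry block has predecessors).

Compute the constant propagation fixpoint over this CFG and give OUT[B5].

Answer: {a: 1, b: ⊤, c: 4, d: ⊤, e: ⊤, f: ⊤}

Derivation:
Fixpoint table:
  B0:  IN=(all ⊤)  OUT=(all ⊤)
  B1:  IN=(all ⊤)  OUT=(all ⊤)
  B2:  IN=(all ⊤)  OUT={a:1; rest ⊤}
  B3:  IN={a:1; rest ⊤}  OUT={a:1; rest ⊤}
  B4:  IN={a:1; rest ⊤}  OUT={a:1, c:4; rest ⊤}
  B5:  IN={a:1, c:4; rest ⊤}  OUT={a:1, c:4; rest ⊤}
  B6:  IN={a:1, c:4; rest ⊤}  OUT={a:0, c:4, e:2; rest ⊤}
  B7:  IN=(all ⊤)  OUT=(all ⊤)
  B8:  IN=(all ⊤)  OUT={f:2; rest ⊤}
  B9:  IN=(all ⊤)  OUT=(all ⊤)

Merge at B5: IN[B5] = OUT[B4] = {a: 1, b: ⊤, c: 4, d: ⊤, e: ⊤, f: ⊤}
Applying B5's transfer function to that IN value gives OUT[B5] (row B5 above).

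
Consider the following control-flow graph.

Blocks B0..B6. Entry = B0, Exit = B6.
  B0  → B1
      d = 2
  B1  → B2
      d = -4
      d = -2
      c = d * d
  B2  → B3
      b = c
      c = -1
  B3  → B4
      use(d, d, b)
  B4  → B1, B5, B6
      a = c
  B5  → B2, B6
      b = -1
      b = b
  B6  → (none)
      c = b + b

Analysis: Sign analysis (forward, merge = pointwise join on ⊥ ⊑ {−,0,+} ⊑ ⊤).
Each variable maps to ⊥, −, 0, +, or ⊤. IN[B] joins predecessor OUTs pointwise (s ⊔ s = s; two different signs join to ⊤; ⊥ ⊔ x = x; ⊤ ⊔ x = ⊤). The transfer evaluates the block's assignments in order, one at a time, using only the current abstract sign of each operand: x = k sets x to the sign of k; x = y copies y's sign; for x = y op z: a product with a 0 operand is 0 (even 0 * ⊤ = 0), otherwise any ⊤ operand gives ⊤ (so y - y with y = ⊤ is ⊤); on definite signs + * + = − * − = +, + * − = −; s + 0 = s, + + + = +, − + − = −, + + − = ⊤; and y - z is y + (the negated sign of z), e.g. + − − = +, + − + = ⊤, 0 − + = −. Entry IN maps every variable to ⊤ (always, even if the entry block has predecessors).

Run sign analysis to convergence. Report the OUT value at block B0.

Fixpoint table:
  B0:  IN=(all ⊤)  OUT={d:+; rest ⊤}
  B1:  IN=(all ⊤)  OUT={c:+, d:-; rest ⊤}
  B2:  IN={d:-; rest ⊤}  OUT={c:-, d:-; rest ⊤}
  B3:  IN={c:-, d:-; rest ⊤}  OUT={c:-, d:-; rest ⊤}
  B4:  IN={c:-, d:-; rest ⊤}  OUT={a:-, c:-, d:-; rest ⊤}
  B5:  IN={a:-, c:-, d:-; rest ⊤}  OUT={a:-, b:-, c:-, d:-; rest ⊤}
  B6:  IN={a:-, c:-, d:-; rest ⊤}  OUT={a:-, d:-; rest ⊤}

B0 is the boundary node: IN[B0] = {a: ⊤, b: ⊤, c: ⊤, d: ⊤, e: ⊤, f: ⊤}
Applying B0's transfer function to that IN value gives OUT[B0] (row B0 above).

Answer: {a: ⊤, b: ⊤, c: ⊤, d: +, e: ⊤, f: ⊤}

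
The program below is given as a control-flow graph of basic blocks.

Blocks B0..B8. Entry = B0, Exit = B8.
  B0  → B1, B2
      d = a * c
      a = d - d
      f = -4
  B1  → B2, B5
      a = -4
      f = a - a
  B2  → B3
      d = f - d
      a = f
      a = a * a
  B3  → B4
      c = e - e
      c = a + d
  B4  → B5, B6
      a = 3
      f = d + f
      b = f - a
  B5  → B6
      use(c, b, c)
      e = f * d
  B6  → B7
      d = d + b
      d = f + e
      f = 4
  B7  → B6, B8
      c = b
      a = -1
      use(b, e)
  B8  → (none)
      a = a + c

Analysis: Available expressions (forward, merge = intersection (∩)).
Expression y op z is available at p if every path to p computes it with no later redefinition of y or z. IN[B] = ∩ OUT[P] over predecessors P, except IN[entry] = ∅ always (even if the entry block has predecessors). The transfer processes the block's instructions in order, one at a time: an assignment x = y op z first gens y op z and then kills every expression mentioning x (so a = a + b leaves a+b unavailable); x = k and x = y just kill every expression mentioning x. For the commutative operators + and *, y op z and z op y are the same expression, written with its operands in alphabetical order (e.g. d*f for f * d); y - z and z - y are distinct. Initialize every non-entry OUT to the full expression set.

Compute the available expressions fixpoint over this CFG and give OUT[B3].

Fixpoint table:
  B0:   IN={}   OUT={d-d}
  B1:   IN={d-d}   OUT={a-a, d-d}
  B2:   IN={d-d}   OUT={}
  B3:   IN={}   OUT={a+d, e-e}
  B4:   IN={a+d, e-e}   OUT={e-e, f-a}
  B5:   IN={}   OUT={d*f}
  B6:   IN={}   OUT={}
  B7:   IN={}   OUT={}
  B8:   IN={}   OUT={}

Merge at B3: IN[B3] = OUT[B2] = {}
Applying B3's transfer function to that IN value gives OUT[B3] (row B3 above).

Answer: {a+d, e-e}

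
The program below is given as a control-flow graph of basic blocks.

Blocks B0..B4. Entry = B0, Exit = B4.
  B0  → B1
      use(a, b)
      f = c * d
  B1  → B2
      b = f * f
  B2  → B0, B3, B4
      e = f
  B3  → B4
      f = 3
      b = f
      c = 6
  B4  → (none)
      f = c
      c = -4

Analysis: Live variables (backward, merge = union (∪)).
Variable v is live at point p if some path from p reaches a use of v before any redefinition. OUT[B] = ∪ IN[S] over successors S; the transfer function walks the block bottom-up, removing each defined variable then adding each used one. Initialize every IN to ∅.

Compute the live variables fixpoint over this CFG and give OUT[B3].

Answer: {c}

Derivation:
Per-block solution:
  B0:   IN={a, b, c, d}   OUT={a, c, d, f}
  B1:   IN={a, c, d, f}   OUT={a, b, c, d, f}
  B2:   IN={a, b, c, d, f}   OUT={a, b, c, d}
  B3:   IN={}   OUT={c}
  B4:   IN={c}   OUT={}

Merge at B3: OUT[B3] = IN[B4] = {c}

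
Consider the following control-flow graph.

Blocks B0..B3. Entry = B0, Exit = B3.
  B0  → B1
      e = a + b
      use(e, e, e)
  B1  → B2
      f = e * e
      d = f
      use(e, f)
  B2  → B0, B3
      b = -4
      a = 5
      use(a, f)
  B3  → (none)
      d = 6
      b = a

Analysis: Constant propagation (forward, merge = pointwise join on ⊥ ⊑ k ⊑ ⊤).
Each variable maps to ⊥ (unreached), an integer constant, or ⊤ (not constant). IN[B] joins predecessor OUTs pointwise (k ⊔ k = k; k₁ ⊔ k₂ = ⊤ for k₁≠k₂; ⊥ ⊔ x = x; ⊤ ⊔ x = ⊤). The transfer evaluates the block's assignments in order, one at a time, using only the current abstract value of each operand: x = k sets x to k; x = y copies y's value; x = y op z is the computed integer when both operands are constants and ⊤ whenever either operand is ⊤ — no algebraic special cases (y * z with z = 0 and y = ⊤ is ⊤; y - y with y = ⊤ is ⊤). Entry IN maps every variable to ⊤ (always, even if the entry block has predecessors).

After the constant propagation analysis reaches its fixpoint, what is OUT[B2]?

Per-block solution:
  B0: | IN=(all ⊤) | OUT=(all ⊤)
  B1: | IN=(all ⊤) | OUT=(all ⊤)
  B2: | IN=(all ⊤) | OUT={a:5, b:-4; rest ⊤}
  B3: | IN={a:5, b:-4; rest ⊤} | OUT={a:5, b:5, d:6; rest ⊤}

Merge at B2: IN[B2] = OUT[B1] = {a: ⊤, b: ⊤, c: ⊤, d: ⊤, e: ⊤, f: ⊤}
Applying B2's transfer function to that IN value gives OUT[B2] (row B2 above).

Answer: {a: 5, b: -4, c: ⊤, d: ⊤, e: ⊤, f: ⊤}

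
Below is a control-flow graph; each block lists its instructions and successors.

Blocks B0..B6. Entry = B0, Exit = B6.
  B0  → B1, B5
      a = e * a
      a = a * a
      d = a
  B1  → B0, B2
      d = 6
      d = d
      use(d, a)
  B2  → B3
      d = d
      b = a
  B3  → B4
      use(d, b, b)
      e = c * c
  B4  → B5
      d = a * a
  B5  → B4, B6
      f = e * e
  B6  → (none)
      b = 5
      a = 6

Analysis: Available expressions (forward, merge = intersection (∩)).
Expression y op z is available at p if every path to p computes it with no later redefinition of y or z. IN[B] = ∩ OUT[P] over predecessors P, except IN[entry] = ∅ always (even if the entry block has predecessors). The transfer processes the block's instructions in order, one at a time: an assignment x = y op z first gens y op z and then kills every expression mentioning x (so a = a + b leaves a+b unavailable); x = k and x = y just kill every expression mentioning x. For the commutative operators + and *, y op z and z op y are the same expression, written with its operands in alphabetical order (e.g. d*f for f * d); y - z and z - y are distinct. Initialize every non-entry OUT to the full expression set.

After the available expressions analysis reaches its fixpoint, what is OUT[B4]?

Fixpoint table:
  B0:  IN={}  OUT={}
  B1:  IN={}  OUT={}
  B2:  IN={}  OUT={}
  B3:  IN={}  OUT={c*c}
  B4:  IN={}  OUT={a*a}
  B5:  IN={}  OUT={e*e}
  B6:  IN={e*e}  OUT={e*e}

Merge at B4: IN[B4] = OUT[B3] ∩ OUT[B5] = {}
Applying B4's transfer function to that IN value gives OUT[B4] (row B4 above).

Answer: {a*a}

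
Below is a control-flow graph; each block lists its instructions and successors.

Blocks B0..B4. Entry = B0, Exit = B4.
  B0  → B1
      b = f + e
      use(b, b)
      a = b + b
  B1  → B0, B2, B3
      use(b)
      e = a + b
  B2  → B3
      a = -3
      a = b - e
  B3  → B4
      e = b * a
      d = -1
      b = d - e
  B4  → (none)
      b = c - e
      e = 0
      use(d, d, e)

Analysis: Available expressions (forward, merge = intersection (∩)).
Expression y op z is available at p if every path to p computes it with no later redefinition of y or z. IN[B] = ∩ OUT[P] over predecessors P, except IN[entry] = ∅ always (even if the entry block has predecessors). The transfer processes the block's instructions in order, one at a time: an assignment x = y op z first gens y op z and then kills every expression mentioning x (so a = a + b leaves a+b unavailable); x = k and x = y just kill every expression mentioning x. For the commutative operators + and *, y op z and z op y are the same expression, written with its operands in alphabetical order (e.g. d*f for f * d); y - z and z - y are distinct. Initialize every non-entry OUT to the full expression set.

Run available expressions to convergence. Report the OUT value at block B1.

Fixpoint table:
  B0: | IN={} | OUT={b+b, e+f}
  B1: | IN={b+b, e+f} | OUT={a+b, b+b}
  B2: | IN={a+b, b+b} | OUT={b+b, b-e}
  B3: | IN={b+b} | OUT={d-e}
  B4: | IN={d-e} | OUT={}

Merge at B1: IN[B1] = OUT[B0] = {b+b, e+f}
Applying B1's transfer function to that IN value gives OUT[B1] (row B1 above).

Answer: {a+b, b+b}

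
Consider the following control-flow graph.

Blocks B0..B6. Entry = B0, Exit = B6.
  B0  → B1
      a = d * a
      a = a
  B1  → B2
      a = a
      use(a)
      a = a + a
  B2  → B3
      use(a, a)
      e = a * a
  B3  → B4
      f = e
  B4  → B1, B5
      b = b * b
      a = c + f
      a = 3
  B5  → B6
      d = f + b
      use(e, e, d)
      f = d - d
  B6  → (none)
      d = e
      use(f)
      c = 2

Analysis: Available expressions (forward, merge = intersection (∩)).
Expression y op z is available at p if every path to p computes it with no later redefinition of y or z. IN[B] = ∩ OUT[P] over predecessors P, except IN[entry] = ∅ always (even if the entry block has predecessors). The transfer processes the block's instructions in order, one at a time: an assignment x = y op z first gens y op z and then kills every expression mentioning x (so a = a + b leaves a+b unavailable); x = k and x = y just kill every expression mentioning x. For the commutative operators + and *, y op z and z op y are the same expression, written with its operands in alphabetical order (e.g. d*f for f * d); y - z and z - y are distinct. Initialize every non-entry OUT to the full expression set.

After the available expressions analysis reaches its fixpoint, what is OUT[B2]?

Answer: {a*a}

Derivation:
Fixpoint table:
  B0:  IN={}  OUT={}
  B1:  IN={}  OUT={}
  B2:  IN={}  OUT={a*a}
  B3:  IN={a*a}  OUT={a*a}
  B4:  IN={a*a}  OUT={c+f}
  B5:  IN={c+f}  OUT={d-d}
  B6:  IN={d-d}  OUT={}

Merge at B2: IN[B2] = OUT[B1] = {}
Applying B2's transfer function to that IN value gives OUT[B2] (row B2 above).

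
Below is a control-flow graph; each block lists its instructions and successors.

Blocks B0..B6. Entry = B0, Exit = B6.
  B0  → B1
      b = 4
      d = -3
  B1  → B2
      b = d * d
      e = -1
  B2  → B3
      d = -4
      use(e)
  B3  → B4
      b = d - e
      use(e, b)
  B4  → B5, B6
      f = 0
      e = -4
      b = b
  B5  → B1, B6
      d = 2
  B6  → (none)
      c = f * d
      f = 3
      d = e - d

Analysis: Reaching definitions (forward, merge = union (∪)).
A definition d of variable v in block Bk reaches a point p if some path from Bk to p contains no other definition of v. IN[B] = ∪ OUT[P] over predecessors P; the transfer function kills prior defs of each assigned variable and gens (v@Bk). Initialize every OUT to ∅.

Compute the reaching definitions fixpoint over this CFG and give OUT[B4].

Fixpoint table:
  B0:  IN={}  OUT={b@B0, d@B0}
  B1:  IN={b@B0, b@B4, d@B0, d@B5, e@B4, f@B4}  OUT={b@B1, d@B0, d@B5, e@B1, f@B4}
  B2:  IN={b@B1, d@B0, d@B5, e@B1, f@B4}  OUT={b@B1, d@B2, e@B1, f@B4}
  B3:  IN={b@B1, d@B2, e@B1, f@B4}  OUT={b@B3, d@B2, e@B1, f@B4}
  B4:  IN={b@B3, d@B2, e@B1, f@B4}  OUT={b@B4, d@B2, e@B4, f@B4}
  B5:  IN={b@B4, d@B2, e@B4, f@B4}  OUT={b@B4, d@B5, e@B4, f@B4}
  B6:  IN={b@B4, d@B2, d@B5, e@B4, f@B4}  OUT={b@B4, c@B6, d@B6, e@B4, f@B6}

Merge at B4: IN[B4] = OUT[B3] = {b@B3, d@B2, e@B1, f@B4}
Applying B4's transfer function to that IN value gives OUT[B4] (row B4 above).

Answer: {b@B4, d@B2, e@B4, f@B4}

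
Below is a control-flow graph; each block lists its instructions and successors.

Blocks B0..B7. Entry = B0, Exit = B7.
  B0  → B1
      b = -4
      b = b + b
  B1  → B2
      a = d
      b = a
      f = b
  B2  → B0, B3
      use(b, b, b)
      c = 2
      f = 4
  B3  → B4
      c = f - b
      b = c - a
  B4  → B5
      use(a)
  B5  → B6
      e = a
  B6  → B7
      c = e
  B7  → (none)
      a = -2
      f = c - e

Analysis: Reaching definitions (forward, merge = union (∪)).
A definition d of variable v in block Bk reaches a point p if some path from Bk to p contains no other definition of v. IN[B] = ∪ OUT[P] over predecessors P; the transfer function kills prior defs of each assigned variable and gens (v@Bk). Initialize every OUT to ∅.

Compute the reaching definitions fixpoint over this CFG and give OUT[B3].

Fixpoint table:
  B0:  IN={a@B1, b@B1, c@B2, f@B2}  OUT={a@B1, b@B0, c@B2, f@B2}
  B1:  IN={a@B1, b@B0, c@B2, f@B2}  OUT={a@B1, b@B1, c@B2, f@B1}
  B2:  IN={a@B1, b@B1, c@B2, f@B1}  OUT={a@B1, b@B1, c@B2, f@B2}
  B3:  IN={a@B1, b@B1, c@B2, f@B2}  OUT={a@B1, b@B3, c@B3, f@B2}
  B4:  IN={a@B1, b@B3, c@B3, f@B2}  OUT={a@B1, b@B3, c@B3, f@B2}
  B5:  IN={a@B1, b@B3, c@B3, f@B2}  OUT={a@B1, b@B3, c@B3, e@B5, f@B2}
  B6:  IN={a@B1, b@B3, c@B3, e@B5, f@B2}  OUT={a@B1, b@B3, c@B6, e@B5, f@B2}
  B7:  IN={a@B1, b@B3, c@B6, e@B5, f@B2}  OUT={a@B7, b@B3, c@B6, e@B5, f@B7}

Merge at B3: IN[B3] = OUT[B2] = {a@B1, b@B1, c@B2, f@B2}
Applying B3's transfer function to that IN value gives OUT[B3] (row B3 above).

Answer: {a@B1, b@B3, c@B3, f@B2}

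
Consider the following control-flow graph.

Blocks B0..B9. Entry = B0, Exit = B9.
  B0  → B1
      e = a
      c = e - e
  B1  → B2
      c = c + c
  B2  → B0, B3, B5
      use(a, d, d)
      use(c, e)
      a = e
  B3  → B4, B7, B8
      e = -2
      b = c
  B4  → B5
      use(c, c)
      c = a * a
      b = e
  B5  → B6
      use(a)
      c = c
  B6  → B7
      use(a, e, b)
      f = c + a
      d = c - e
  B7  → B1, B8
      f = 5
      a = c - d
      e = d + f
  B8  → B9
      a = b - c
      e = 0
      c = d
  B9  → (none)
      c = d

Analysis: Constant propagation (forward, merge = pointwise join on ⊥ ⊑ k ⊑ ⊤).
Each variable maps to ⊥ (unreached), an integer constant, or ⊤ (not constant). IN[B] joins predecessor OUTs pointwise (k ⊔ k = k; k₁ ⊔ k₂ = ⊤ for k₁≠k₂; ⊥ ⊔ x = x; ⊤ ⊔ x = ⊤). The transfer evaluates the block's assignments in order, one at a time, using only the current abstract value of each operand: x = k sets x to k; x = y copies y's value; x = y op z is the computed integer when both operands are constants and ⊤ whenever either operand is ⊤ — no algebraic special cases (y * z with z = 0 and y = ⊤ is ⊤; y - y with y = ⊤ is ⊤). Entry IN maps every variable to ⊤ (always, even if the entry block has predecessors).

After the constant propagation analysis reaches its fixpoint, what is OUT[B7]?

Converged values:
  B0: | IN=(all ⊤) | OUT=(all ⊤)
  B1: | IN=(all ⊤) | OUT=(all ⊤)
  B2: | IN=(all ⊤) | OUT=(all ⊤)
  B3: | IN=(all ⊤) | OUT={e:-2; rest ⊤}
  B4: | IN={e:-2; rest ⊤} | OUT={b:-2, e:-2; rest ⊤}
  B5: | IN=(all ⊤) | OUT=(all ⊤)
  B6: | IN=(all ⊤) | OUT=(all ⊤)
  B7: | IN=(all ⊤) | OUT={f:5; rest ⊤}
  B8: | IN=(all ⊤) | OUT={e:0; rest ⊤}
  B9: | IN={e:0; rest ⊤} | OUT={e:0; rest ⊤}

Merge at B7: IN[B7] = OUT[B3] ⊔ OUT[B6] = {a: ⊤, b: ⊤, c: ⊤, d: ⊤, e: ⊤, f: ⊤}
Applying B7's transfer function to that IN value gives OUT[B7] (row B7 above).

Answer: {a: ⊤, b: ⊤, c: ⊤, d: ⊤, e: ⊤, f: 5}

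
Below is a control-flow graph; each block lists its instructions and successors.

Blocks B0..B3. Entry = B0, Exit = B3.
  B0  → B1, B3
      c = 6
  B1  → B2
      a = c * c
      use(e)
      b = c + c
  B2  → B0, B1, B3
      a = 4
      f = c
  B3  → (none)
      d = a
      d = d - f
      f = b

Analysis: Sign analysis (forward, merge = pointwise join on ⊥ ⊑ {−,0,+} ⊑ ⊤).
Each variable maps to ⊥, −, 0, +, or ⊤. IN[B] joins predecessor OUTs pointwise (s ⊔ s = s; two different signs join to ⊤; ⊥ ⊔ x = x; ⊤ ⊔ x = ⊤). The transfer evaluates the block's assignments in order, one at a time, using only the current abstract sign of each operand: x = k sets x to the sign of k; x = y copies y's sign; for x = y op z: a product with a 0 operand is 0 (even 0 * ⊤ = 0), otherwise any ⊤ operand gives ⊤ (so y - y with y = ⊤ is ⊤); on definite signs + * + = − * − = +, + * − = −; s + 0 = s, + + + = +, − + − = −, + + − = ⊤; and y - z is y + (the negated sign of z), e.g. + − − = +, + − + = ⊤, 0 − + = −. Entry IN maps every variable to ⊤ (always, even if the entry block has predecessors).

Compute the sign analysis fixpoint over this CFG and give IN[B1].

Answer: {a: ⊤, b: ⊤, c: +, d: ⊤, e: ⊤, f: ⊤}

Trace:
Converged values:
  B0:  IN=(all ⊤)  OUT={c:+; rest ⊤}
  B1:  IN={c:+; rest ⊤}  OUT={a:+, b:+, c:+; rest ⊤}
  B2:  IN={a:+, b:+, c:+; rest ⊤}  OUT={a:+, b:+, c:+, f:+; rest ⊤}
  B3:  IN={c:+; rest ⊤}  OUT={c:+; rest ⊤}

Merge at B1: IN[B1] = OUT[B0] ⊔ OUT[B2] = {a: ⊤, b: ⊤, c: +, d: ⊤, e: ⊤, f: ⊤}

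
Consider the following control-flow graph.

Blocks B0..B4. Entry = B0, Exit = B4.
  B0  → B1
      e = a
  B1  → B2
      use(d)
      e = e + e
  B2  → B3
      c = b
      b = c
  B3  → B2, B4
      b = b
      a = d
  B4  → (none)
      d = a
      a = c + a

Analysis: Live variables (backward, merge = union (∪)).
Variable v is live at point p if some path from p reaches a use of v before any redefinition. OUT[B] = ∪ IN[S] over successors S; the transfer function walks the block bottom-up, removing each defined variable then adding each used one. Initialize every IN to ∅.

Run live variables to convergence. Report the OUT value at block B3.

Fixpoint table:
  B0:   IN={a, b, d}   OUT={b, d, e}
  B1:   IN={b, d, e}   OUT={b, d}
  B2:   IN={b, d}   OUT={b, c, d}
  B3:   IN={b, c, d}   OUT={a, b, c, d}
  B4:   IN={a, c}   OUT={}

Merge at B3: OUT[B3] = IN[B2] ⊔ IN[B4] = {a, b, c, d}

Answer: {a, b, c, d}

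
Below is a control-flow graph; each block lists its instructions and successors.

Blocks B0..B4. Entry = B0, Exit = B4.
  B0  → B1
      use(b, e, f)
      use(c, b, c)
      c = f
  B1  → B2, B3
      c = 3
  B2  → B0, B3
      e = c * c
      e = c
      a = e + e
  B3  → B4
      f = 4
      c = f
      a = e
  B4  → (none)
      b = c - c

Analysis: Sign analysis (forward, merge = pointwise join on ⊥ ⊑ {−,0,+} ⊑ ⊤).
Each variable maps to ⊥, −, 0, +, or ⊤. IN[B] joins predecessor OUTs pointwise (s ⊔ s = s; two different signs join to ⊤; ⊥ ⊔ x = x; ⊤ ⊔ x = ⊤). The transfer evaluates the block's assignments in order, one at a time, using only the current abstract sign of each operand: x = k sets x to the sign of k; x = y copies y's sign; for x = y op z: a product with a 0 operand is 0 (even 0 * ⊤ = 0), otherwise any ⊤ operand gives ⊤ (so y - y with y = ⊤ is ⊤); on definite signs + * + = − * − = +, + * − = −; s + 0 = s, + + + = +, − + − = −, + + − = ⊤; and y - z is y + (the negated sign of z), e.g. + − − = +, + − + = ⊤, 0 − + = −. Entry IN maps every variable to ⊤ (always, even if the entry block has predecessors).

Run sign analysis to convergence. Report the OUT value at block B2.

Answer: {a: +, b: ⊤, c: +, d: ⊤, e: +, f: ⊤}

Derivation:
Per-block solution:
  B0:   IN=(all ⊤)   OUT=(all ⊤)
  B1:   IN=(all ⊤)   OUT={c:+; rest ⊤}
  B2:   IN={c:+; rest ⊤}   OUT={a:+, c:+, e:+; rest ⊤}
  B3:   IN={c:+; rest ⊤}   OUT={c:+, f:+; rest ⊤}
  B4:   IN={c:+, f:+; rest ⊤}   OUT={c:+, f:+; rest ⊤}

Merge at B2: IN[B2] = OUT[B1] = {a: ⊤, b: ⊤, c: +, d: ⊤, e: ⊤, f: ⊤}
Applying B2's transfer function to that IN value gives OUT[B2] (row B2 above).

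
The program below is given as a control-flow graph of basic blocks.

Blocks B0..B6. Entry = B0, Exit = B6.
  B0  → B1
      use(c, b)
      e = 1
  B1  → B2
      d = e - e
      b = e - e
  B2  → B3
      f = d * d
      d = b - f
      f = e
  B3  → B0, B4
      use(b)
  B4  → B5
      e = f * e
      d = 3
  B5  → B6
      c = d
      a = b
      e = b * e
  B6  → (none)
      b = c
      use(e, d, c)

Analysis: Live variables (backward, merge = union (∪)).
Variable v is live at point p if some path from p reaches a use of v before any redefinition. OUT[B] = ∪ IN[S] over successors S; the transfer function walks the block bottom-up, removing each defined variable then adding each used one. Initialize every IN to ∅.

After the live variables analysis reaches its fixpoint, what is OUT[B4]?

Per-block solution:
  B0:  IN={b, c}  OUT={c, e}
  B1:  IN={c, e}  OUT={b, c, d, e}
  B2:  IN={b, c, d, e}  OUT={b, c, e, f}
  B3:  IN={b, c, e, f}  OUT={b, c, e, f}
  B4:  IN={b, e, f}  OUT={b, d, e}
  B5:  IN={b, d, e}  OUT={c, d, e}
  B6:  IN={c, d, e}  OUT={}

Merge at B4: OUT[B4] = IN[B5] = {b, d, e}

Answer: {b, d, e}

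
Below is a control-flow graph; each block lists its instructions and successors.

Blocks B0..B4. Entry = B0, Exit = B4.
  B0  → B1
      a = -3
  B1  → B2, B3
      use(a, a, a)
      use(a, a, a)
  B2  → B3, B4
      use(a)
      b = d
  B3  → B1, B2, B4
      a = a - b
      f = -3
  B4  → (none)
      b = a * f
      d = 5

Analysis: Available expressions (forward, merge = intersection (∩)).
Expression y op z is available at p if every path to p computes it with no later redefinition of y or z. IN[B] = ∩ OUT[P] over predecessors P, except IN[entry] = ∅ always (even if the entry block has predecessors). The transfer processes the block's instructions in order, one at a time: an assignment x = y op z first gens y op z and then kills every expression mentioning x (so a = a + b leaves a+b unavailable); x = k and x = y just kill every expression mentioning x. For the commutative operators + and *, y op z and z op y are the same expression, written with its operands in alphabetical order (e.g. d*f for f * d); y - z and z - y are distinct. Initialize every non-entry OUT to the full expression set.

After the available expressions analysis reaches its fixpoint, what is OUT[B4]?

Per-block solution:
  B0:   IN={}   OUT={}
  B1:   IN={}   OUT={}
  B2:   IN={}   OUT={}
  B3:   IN={}   OUT={}
  B4:   IN={}   OUT={a*f}

Merge at B4: IN[B4] = OUT[B2] ∩ OUT[B3] = {}
Applying B4's transfer function to that IN value gives OUT[B4] (row B4 above).

Answer: {a*f}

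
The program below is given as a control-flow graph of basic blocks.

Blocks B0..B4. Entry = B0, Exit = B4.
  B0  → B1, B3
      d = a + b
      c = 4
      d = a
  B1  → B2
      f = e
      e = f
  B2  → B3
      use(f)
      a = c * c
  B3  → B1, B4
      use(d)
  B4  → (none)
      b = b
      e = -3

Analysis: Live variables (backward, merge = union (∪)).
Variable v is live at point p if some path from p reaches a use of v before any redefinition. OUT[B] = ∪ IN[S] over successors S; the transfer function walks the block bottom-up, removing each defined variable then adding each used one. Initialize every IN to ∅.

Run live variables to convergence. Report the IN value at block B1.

Answer: {b, c, d, e}

Derivation:
Per-block solution:
  B0: | IN={a, b, e} | OUT={b, c, d, e}
  B1: | IN={b, c, d, e} | OUT={b, c, d, e, f}
  B2: | IN={b, c, d, e, f} | OUT={b, c, d, e}
  B3: | IN={b, c, d, e} | OUT={b, c, d, e}
  B4: | IN={b} | OUT={}

Merge at B1: OUT[B1] = IN[B2] = {b, c, d, e, f}
Applying B1's transfer function to that OUT value gives IN[B1] (row B1 above).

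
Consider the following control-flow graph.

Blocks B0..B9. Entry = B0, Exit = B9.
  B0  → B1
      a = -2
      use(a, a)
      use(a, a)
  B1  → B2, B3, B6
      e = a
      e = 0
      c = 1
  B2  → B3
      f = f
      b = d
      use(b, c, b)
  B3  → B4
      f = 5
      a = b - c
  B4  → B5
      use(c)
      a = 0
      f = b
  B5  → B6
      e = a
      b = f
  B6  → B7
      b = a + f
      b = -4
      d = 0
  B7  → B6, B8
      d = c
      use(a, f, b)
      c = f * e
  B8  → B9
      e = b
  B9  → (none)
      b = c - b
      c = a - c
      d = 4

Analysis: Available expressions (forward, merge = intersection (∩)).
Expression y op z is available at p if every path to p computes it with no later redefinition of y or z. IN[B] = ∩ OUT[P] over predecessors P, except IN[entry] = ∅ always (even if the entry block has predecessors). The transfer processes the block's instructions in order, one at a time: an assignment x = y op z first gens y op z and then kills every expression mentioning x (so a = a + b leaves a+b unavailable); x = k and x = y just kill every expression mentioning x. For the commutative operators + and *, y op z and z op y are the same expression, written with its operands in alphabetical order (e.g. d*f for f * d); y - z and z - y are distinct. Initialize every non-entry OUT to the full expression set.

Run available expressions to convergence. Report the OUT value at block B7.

Converged values:
  B0:   IN={}   OUT={}
  B1:   IN={}   OUT={}
  B2:   IN={}   OUT={}
  B3:   IN={}   OUT={b-c}
  B4:   IN={b-c}   OUT={b-c}
  B5:   IN={b-c}   OUT={}
  B6:   IN={}   OUT={a+f}
  B7:   IN={a+f}   OUT={a+f, e*f}
  B8:   IN={a+f, e*f}   OUT={a+f}
  B9:   IN={a+f}   OUT={a+f}

Merge at B7: IN[B7] = OUT[B6] = {a+f}
Applying B7's transfer function to that IN value gives OUT[B7] (row B7 above).

Answer: {a+f, e*f}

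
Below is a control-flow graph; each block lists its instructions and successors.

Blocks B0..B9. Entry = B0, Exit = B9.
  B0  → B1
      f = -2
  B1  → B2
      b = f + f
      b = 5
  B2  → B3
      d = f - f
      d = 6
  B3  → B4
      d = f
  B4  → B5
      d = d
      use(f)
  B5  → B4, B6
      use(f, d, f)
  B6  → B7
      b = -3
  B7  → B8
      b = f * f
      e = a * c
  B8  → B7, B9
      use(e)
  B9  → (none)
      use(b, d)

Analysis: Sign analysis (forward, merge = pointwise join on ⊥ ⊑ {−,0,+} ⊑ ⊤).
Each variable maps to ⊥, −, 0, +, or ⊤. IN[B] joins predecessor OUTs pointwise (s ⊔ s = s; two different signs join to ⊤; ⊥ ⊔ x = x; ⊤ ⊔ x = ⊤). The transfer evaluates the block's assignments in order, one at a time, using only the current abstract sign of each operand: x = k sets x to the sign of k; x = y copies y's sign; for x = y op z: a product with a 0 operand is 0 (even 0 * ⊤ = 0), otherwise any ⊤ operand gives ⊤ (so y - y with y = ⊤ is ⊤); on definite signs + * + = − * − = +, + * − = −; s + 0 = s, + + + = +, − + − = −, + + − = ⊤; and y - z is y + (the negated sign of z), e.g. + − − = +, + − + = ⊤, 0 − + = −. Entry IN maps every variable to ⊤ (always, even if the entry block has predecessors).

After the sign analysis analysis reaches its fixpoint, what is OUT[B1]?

Per-block solution:
  B0: | IN=(all ⊤) | OUT={f:-; rest ⊤}
  B1: | IN={f:-; rest ⊤} | OUT={b:+, f:-; rest ⊤}
  B2: | IN={b:+, f:-; rest ⊤} | OUT={b:+, d:+, f:-; rest ⊤}
  B3: | IN={b:+, d:+, f:-; rest ⊤} | OUT={b:+, d:-, f:-; rest ⊤}
  B4: | IN={b:+, d:-, f:-; rest ⊤} | OUT={b:+, d:-, f:-; rest ⊤}
  B5: | IN={b:+, d:-, f:-; rest ⊤} | OUT={b:+, d:-, f:-; rest ⊤}
  B6: | IN={b:+, d:-, f:-; rest ⊤} | OUT={b:-, d:-, f:-; rest ⊤}
  B7: | IN={d:-, f:-; rest ⊤} | OUT={b:+, d:-, f:-; rest ⊤}
  B8: | IN={b:+, d:-, f:-; rest ⊤} | OUT={b:+, d:-, f:-; rest ⊤}
  B9: | IN={b:+, d:-, f:-; rest ⊤} | OUT={b:+, d:-, f:-; rest ⊤}

Merge at B1: IN[B1] = OUT[B0] = {a: ⊤, b: ⊤, c: ⊤, d: ⊤, e: ⊤, f: -}
Applying B1's transfer function to that IN value gives OUT[B1] (row B1 above).

Answer: {a: ⊤, b: +, c: ⊤, d: ⊤, e: ⊤, f: -}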